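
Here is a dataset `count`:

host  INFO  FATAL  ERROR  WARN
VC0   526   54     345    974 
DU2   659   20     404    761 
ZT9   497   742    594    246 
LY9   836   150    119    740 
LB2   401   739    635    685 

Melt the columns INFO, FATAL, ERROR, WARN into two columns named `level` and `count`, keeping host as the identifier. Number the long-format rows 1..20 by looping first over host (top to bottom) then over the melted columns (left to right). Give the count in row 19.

20 rows total (5 × 4). Row 19: index ⌊(19-1)/4⌋ = 4 into host → LB2; (19-1) mod 4 = 2 into the melted columns → ERROR.
So row 19 is (LB2, ERROR, 635); count = 635.

635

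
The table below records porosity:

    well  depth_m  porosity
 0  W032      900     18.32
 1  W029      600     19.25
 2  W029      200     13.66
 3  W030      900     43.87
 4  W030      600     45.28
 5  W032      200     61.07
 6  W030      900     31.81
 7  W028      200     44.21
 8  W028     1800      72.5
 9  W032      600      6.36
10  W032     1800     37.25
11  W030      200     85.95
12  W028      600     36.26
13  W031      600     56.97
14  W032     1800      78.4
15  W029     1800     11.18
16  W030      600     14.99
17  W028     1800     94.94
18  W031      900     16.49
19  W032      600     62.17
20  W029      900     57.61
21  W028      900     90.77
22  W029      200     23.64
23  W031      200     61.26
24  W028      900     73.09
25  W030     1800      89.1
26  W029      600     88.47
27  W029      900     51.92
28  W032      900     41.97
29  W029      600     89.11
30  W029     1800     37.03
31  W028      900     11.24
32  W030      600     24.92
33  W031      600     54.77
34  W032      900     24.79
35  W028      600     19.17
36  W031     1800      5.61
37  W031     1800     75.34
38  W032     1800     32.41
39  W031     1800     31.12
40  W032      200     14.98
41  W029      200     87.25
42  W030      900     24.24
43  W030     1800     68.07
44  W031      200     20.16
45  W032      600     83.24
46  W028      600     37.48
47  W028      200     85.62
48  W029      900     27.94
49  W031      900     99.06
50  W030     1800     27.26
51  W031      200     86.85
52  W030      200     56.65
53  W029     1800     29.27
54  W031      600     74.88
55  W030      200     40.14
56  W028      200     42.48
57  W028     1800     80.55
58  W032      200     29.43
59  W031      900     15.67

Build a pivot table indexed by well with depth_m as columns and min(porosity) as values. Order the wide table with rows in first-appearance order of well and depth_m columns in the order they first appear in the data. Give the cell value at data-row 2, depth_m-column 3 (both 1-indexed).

13.66

With rows in first-appearance order of well, row 2 is well=W029. depth_m columns in first-appearance order: 900, 600, 200, 1800; column 3 is 200.
Long rows with well=W029, depth_m=200: min(13.66, 23.64, 87.25) = 13.66.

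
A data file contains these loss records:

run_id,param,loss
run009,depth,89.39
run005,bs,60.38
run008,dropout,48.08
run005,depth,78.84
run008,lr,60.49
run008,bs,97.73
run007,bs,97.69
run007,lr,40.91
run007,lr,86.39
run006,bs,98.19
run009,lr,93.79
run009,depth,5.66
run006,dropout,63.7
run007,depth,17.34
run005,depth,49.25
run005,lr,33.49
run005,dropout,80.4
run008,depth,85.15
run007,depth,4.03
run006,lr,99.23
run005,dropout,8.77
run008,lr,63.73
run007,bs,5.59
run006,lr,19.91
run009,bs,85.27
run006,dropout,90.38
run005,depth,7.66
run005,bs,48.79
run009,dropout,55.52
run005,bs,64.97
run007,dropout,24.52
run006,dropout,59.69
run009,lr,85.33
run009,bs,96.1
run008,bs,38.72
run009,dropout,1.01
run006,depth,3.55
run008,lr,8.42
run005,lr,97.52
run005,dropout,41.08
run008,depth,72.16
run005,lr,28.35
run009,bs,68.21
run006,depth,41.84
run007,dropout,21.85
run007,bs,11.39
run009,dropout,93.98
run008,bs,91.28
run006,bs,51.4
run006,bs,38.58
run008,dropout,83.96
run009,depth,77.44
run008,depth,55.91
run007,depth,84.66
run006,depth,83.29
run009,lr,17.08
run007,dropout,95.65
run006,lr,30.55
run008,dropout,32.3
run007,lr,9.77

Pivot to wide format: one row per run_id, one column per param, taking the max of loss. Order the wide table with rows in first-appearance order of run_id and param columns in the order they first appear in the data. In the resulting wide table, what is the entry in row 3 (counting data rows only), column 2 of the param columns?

With rows in first-appearance order of run_id, row 3 is run_id=run008. param columns in first-appearance order: depth, bs, dropout, lr; column 2 is bs.
Long rows with run_id=run008, param=bs: max(97.73, 38.72, 91.28) = 97.73.

97.73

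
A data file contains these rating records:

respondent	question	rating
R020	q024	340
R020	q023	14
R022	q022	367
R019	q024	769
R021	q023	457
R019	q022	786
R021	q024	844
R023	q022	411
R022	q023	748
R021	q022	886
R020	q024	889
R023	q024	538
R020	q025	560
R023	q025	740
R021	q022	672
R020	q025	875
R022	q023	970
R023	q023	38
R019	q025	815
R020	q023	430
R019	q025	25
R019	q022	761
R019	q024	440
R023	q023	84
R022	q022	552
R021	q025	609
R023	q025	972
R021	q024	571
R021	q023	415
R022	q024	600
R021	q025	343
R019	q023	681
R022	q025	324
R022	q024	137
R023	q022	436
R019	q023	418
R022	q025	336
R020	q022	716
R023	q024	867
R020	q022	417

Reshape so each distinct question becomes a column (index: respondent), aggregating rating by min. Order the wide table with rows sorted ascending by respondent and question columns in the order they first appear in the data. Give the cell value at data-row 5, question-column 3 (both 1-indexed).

411

With rows sorted ascending by respondent, row 5 is respondent=R023. question columns in first-appearance order: q024, q023, q022, q025; column 3 is q022.
Long rows with respondent=R023, question=q022: min(411, 436) = 411.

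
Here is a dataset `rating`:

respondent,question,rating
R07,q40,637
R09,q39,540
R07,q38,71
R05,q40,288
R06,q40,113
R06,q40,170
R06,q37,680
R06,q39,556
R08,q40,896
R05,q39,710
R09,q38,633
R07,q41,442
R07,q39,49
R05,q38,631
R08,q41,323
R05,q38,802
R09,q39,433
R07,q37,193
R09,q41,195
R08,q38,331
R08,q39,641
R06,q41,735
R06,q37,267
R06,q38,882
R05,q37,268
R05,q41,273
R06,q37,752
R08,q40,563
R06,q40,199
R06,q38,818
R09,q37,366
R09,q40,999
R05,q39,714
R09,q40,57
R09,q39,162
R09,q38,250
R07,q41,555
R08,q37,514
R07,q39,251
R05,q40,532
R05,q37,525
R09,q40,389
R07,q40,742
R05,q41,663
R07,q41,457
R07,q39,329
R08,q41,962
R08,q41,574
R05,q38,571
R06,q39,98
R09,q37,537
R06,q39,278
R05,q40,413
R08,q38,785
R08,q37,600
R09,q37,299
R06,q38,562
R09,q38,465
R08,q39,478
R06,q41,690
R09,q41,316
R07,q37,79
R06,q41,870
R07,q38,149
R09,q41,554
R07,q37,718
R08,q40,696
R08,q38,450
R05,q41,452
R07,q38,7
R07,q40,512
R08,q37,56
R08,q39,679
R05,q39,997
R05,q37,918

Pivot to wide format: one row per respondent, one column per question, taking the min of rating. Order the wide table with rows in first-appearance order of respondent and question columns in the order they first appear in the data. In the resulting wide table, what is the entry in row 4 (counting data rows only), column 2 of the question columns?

98

With rows in first-appearance order of respondent, row 4 is respondent=R06. question columns in first-appearance order: q40, q39, q38, q37, q41; column 2 is q39.
Long rows with respondent=R06, question=q39: min(556, 98, 278) = 98.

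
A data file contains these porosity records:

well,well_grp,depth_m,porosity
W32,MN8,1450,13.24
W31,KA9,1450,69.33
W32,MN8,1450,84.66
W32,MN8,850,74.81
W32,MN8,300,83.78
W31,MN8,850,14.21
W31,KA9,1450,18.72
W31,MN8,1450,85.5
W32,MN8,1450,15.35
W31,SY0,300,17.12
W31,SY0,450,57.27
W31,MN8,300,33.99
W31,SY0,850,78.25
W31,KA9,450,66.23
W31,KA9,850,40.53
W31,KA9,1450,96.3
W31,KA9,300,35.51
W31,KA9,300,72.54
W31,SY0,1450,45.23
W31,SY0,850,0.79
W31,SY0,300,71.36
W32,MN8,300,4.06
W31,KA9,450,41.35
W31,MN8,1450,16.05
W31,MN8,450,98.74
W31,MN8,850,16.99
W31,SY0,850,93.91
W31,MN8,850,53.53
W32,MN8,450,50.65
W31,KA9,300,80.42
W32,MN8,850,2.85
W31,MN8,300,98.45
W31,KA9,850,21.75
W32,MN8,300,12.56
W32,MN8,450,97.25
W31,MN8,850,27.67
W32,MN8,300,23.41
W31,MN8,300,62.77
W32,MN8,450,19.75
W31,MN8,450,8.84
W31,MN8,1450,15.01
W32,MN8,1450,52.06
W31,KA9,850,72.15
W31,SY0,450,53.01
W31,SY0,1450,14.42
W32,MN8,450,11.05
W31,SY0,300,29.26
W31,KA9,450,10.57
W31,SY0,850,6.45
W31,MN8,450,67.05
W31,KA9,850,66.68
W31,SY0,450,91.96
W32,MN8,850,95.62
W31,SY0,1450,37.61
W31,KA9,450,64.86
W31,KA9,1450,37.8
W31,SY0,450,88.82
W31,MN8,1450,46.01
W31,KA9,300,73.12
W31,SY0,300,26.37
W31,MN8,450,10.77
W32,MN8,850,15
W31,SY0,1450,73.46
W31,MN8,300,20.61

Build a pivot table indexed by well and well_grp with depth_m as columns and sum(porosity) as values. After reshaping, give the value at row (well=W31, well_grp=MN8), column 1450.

Rows with well=W31, well_grp=MN8 and depth_m=1450: porosity values are 85.5, 16.05, 15.01, 46.01.
85.5 + 16.05 + 15.01 + 46.01 = 162.57.

162.57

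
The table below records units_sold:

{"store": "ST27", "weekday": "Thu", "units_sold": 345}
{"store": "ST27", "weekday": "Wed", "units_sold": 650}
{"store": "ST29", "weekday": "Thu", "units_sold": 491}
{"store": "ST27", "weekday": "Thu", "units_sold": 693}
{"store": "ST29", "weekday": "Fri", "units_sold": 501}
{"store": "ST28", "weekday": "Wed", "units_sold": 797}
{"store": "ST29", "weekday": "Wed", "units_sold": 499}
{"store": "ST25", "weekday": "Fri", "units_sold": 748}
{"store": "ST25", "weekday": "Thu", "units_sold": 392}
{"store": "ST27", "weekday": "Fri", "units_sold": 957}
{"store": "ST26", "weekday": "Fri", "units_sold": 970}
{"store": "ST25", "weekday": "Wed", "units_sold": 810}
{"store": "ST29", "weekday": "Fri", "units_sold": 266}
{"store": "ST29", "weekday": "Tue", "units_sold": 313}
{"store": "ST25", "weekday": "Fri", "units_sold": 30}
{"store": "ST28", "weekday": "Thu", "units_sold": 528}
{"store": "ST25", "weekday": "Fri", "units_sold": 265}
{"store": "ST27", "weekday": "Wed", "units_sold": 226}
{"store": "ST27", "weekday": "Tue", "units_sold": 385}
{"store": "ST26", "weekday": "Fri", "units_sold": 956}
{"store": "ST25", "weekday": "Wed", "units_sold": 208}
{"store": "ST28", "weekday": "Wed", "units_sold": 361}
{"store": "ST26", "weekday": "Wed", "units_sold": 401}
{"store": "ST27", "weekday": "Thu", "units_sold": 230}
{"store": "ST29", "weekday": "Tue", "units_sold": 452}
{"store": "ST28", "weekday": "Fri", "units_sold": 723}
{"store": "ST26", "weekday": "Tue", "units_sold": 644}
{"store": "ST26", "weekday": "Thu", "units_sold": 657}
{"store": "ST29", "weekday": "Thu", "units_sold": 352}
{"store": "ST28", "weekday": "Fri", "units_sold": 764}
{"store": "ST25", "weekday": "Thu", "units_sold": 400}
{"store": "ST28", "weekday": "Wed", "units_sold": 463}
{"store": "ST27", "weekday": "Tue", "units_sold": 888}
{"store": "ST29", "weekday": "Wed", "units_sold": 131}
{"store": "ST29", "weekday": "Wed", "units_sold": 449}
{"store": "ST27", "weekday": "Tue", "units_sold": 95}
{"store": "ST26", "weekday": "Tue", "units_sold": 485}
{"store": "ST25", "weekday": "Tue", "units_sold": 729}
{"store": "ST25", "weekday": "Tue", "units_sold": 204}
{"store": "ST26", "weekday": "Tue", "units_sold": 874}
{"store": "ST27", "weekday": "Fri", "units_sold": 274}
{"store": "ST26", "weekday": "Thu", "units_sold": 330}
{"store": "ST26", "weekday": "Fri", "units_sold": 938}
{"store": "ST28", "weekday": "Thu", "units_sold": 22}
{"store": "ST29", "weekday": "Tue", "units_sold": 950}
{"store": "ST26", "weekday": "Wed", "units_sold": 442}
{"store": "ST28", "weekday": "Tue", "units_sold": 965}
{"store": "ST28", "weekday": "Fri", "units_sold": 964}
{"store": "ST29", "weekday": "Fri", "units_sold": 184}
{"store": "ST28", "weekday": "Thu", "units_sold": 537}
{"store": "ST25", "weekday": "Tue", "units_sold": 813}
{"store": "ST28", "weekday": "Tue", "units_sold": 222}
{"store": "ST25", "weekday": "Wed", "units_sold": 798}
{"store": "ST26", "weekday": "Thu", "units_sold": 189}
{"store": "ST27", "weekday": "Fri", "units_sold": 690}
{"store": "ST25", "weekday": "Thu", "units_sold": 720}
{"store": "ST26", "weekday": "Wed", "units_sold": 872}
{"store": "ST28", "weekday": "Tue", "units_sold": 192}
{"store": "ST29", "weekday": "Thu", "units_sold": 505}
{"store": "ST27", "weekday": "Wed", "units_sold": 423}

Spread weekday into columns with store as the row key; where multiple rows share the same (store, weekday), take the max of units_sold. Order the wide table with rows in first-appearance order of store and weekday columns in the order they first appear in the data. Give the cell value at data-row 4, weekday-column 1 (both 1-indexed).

With rows in first-appearance order of store, row 4 is store=ST25. weekday columns in first-appearance order: Thu, Wed, Fri, Tue; column 1 is Thu.
Long rows with store=ST25, weekday=Thu: max(392, 400, 720) = 720.

720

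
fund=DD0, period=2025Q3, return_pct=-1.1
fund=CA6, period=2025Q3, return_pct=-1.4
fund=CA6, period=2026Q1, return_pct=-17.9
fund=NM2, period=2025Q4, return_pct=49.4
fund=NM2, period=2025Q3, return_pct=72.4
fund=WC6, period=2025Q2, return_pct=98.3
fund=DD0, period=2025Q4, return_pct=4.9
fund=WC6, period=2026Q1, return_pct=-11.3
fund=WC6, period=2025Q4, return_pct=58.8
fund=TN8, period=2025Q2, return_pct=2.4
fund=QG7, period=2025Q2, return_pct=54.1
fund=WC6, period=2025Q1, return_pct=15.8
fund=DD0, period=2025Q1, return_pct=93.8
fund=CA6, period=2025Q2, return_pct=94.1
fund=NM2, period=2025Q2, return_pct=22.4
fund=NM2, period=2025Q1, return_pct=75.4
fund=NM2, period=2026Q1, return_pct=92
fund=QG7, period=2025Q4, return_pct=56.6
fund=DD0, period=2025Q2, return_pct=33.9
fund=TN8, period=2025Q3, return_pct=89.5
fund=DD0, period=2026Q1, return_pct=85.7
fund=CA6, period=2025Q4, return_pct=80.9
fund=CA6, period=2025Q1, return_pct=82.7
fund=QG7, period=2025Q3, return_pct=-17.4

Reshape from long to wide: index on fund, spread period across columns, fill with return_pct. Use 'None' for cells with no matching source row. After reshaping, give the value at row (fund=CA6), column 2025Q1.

The long row with fund=CA6, period=2025Q1 has return_pct=82.7.

82.7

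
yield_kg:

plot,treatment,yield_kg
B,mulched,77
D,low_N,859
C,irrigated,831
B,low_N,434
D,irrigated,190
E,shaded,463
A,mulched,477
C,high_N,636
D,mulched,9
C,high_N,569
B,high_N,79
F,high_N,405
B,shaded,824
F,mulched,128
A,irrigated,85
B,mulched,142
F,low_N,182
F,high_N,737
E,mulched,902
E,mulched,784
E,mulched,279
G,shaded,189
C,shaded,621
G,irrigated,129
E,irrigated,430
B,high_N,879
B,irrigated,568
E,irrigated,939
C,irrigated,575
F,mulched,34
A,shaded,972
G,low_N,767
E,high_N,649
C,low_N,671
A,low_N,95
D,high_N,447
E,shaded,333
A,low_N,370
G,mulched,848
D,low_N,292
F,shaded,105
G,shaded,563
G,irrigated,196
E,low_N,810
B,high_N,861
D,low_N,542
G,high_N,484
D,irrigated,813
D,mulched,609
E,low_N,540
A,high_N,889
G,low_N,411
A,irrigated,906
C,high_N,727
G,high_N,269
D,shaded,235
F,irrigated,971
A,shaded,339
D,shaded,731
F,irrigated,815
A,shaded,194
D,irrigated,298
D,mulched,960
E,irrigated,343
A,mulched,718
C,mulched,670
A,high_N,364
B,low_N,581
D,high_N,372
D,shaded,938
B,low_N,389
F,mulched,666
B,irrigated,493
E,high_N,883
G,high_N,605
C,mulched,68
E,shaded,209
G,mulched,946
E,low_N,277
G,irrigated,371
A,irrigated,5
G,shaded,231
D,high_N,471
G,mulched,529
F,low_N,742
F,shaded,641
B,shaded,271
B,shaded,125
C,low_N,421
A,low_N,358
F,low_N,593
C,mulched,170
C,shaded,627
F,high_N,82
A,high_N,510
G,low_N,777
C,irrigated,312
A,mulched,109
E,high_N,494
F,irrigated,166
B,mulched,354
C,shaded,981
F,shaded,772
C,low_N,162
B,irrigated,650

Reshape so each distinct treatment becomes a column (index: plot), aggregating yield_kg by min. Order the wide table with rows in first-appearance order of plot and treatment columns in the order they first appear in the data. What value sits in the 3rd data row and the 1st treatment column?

68

With rows in first-appearance order of plot, row 3 is plot=C. treatment columns in first-appearance order: mulched, low_N, irrigated, shaded, high_N; column 1 is mulched.
Long rows with plot=C, treatment=mulched: min(670, 68, 170) = 68.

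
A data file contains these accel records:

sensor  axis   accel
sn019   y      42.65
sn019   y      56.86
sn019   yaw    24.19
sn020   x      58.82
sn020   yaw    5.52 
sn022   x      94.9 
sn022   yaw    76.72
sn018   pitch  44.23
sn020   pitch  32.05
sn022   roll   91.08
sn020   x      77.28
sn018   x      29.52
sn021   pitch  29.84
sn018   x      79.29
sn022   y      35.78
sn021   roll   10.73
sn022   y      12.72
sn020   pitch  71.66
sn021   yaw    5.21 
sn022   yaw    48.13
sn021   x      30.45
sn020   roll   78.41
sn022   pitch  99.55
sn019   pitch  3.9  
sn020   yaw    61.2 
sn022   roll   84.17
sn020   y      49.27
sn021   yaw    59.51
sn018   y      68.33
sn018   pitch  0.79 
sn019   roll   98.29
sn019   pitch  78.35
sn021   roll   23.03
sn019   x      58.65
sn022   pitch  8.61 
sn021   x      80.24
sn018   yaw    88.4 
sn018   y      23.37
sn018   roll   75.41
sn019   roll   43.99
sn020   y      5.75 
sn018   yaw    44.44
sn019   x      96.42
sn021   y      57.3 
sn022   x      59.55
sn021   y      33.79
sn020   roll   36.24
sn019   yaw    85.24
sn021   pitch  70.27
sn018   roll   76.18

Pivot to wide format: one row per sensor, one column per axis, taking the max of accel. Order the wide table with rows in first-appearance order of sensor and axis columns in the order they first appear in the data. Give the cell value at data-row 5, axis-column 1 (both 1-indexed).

57.3

With rows in first-appearance order of sensor, row 5 is sensor=sn021. axis columns in first-appearance order: y, yaw, x, pitch, roll; column 1 is y.
Long rows with sensor=sn021, axis=y: max(57.3, 33.79) = 57.3.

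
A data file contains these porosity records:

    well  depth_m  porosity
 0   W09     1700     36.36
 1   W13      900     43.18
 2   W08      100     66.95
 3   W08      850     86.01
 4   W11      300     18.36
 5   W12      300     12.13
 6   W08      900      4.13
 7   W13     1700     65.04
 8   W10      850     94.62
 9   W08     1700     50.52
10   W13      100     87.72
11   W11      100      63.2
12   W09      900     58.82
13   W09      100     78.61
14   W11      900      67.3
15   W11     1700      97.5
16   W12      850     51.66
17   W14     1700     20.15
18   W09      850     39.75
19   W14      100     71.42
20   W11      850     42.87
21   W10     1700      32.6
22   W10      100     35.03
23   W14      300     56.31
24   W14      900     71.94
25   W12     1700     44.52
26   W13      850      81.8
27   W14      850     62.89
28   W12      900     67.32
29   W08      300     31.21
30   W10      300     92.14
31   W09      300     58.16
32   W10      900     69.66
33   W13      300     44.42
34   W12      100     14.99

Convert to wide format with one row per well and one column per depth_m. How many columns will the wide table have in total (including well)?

1 column for well plus 5 distinct depth_m values → 6 columns.

6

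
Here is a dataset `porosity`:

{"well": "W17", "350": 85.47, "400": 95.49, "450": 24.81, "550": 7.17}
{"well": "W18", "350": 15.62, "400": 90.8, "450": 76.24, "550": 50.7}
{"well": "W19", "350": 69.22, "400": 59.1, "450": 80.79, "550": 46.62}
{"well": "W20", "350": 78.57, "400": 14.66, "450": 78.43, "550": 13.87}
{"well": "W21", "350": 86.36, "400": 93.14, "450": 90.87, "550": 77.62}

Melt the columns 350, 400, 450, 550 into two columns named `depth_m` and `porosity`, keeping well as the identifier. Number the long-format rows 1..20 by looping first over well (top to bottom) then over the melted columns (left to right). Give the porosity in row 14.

14.66

20 rows total (5 × 4). Row 14: index ⌊(14-1)/4⌋ = 3 into well → W20; (14-1) mod 4 = 1 into the melted columns → 400.
So row 14 is (W20, 400, 14.66); porosity = 14.66.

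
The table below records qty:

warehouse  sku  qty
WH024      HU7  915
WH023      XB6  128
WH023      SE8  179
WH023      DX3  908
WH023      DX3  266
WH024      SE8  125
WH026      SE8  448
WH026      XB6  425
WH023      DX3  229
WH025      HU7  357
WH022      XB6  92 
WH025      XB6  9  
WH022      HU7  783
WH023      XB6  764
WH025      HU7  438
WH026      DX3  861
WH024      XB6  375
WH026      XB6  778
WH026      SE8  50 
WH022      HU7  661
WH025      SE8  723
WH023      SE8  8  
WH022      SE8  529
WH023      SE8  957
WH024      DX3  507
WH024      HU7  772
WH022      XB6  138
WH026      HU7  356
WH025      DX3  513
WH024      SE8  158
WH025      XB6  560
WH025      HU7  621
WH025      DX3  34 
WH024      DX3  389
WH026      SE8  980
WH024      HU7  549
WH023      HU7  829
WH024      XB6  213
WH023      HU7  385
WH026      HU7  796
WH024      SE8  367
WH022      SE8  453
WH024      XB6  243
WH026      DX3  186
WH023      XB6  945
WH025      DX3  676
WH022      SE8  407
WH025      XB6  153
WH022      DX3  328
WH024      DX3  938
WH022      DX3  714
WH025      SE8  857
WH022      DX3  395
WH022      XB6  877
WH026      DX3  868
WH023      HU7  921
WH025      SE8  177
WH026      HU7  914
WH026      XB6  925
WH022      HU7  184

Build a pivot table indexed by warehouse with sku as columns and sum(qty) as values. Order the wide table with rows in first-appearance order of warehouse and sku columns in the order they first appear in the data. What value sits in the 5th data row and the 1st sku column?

1628

With rows in first-appearance order of warehouse, row 5 is warehouse=WH022. sku columns in first-appearance order: HU7, XB6, SE8, DX3; column 1 is HU7.
Long rows with warehouse=WH022, sku=HU7: 783 + 661 + 184 = 1628.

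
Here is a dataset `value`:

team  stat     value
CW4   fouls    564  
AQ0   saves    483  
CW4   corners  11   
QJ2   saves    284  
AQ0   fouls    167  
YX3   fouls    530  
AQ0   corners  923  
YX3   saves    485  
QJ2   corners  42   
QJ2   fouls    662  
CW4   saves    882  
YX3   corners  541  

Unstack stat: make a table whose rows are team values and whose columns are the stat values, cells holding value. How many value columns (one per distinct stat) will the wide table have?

3

3 distinct stat values: fouls, saves, corners.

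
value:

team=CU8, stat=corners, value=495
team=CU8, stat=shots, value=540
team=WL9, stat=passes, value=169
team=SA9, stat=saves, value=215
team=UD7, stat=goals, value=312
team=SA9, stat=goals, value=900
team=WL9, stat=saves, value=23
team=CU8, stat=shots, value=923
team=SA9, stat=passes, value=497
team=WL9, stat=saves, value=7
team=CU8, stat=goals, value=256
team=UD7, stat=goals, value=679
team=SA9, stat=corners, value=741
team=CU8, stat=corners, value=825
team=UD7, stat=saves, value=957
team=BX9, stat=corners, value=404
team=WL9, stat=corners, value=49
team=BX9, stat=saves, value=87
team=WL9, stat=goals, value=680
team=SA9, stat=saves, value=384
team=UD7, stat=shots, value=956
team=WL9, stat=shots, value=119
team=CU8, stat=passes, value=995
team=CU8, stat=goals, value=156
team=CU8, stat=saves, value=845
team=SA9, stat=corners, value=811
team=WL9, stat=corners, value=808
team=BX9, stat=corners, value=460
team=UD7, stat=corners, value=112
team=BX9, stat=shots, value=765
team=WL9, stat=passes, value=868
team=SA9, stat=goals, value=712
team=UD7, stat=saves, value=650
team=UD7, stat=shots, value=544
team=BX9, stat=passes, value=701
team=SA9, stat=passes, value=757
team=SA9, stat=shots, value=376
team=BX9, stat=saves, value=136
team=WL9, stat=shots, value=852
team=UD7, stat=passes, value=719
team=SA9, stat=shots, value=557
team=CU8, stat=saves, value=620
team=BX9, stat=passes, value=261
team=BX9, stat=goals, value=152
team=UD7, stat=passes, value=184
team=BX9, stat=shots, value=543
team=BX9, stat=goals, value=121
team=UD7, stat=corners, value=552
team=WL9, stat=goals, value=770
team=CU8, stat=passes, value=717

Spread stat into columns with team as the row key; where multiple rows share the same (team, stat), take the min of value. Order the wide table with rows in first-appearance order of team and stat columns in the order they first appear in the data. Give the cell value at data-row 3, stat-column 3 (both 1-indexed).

With rows in first-appearance order of team, row 3 is team=SA9. stat columns in first-appearance order: corners, shots, passes, saves, goals; column 3 is passes.
Long rows with team=SA9, stat=passes: min(497, 757) = 497.

497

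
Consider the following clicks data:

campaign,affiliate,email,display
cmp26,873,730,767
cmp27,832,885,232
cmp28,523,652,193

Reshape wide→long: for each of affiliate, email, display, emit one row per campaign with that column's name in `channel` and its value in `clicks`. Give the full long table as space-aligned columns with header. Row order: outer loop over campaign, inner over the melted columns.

Each (campaign, column) pair becomes one row: 3 × 3 = 9 rows.
For example, (cmp26, affiliate) → clicks=873.

campaign  channel    clicks
cmp26     affiliate  873   
cmp26     email      730   
cmp26     display    767   
cmp27     affiliate  832   
cmp27     email      885   
cmp27     display    232   
cmp28     affiliate  523   
cmp28     email      652   
cmp28     display    193   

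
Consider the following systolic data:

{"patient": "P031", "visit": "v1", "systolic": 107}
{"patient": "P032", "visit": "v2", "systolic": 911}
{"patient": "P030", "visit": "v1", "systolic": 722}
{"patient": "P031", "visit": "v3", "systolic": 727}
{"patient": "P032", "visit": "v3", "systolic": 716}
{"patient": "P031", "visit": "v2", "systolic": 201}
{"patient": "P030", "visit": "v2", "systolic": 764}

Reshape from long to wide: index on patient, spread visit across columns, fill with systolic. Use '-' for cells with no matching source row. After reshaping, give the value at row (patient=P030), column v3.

-

No long-format row has patient=P030 and visit=v3, so the cell is -.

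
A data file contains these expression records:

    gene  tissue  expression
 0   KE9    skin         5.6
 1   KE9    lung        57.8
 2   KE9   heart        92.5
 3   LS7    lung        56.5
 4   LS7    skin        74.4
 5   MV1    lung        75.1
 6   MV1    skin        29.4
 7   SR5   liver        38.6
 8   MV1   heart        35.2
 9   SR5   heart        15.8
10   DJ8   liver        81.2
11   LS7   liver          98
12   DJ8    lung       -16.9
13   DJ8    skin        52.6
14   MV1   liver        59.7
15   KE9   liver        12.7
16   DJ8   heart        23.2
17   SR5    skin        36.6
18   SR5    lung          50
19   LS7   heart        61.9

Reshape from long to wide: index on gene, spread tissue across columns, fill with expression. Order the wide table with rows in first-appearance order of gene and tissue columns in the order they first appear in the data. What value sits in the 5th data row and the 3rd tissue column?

23.2

With rows in first-appearance order of gene, row 5 is gene=DJ8. tissue columns in first-appearance order: skin, lung, heart, liver; column 3 is heart.
Long rows with gene=DJ8, tissue=heart: expression = 23.2.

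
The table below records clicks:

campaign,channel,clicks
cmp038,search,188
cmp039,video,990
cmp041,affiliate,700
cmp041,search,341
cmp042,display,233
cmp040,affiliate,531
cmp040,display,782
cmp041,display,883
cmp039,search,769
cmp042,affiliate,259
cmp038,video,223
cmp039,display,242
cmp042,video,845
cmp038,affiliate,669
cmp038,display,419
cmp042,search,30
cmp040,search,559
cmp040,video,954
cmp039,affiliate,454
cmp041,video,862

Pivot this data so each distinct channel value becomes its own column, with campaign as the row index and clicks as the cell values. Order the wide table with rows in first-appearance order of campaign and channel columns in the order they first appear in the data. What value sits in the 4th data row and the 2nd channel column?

With rows in first-appearance order of campaign, row 4 is campaign=cmp042. channel columns in first-appearance order: search, video, affiliate, display; column 2 is video.
Long rows with campaign=cmp042, channel=video: clicks = 845.

845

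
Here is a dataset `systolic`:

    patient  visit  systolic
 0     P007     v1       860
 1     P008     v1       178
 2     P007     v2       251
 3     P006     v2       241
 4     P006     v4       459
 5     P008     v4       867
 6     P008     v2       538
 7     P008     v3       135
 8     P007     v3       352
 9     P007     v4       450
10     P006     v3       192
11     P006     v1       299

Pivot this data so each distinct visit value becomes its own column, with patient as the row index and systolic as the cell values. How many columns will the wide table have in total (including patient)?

5

1 column for patient plus 4 distinct visit values → 5 columns.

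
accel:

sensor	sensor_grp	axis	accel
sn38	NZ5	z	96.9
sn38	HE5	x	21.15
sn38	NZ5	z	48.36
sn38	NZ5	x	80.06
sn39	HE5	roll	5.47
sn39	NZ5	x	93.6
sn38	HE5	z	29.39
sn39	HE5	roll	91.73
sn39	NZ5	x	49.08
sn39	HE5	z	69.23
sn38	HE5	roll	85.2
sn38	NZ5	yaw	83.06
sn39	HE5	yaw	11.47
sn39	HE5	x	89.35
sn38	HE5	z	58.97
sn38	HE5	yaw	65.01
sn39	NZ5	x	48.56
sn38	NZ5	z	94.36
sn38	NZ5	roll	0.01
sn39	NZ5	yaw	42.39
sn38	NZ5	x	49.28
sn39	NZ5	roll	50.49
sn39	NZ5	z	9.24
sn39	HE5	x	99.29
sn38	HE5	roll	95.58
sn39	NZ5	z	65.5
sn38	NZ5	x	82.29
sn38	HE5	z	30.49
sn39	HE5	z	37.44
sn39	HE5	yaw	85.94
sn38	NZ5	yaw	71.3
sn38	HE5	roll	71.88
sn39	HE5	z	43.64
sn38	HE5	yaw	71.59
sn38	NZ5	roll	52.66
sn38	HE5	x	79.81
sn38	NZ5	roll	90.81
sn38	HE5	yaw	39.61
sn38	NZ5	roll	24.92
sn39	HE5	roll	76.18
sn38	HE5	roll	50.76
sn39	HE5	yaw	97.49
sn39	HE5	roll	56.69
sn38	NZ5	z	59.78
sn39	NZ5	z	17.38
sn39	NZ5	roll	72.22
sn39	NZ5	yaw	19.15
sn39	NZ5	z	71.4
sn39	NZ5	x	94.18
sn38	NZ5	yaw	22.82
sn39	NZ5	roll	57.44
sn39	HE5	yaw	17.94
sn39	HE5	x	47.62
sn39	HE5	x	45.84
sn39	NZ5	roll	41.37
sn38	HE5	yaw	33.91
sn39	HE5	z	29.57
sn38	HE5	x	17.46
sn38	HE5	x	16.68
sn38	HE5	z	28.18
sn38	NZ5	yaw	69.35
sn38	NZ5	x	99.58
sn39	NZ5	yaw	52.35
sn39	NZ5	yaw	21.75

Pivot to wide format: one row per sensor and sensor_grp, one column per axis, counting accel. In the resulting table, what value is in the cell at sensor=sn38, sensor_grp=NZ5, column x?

4

Rows with sensor=sn38, sensor_grp=NZ5 and axis=x: accel values are 80.06, 49.28, 82.29, 99.58.
4 rows match — count = 4.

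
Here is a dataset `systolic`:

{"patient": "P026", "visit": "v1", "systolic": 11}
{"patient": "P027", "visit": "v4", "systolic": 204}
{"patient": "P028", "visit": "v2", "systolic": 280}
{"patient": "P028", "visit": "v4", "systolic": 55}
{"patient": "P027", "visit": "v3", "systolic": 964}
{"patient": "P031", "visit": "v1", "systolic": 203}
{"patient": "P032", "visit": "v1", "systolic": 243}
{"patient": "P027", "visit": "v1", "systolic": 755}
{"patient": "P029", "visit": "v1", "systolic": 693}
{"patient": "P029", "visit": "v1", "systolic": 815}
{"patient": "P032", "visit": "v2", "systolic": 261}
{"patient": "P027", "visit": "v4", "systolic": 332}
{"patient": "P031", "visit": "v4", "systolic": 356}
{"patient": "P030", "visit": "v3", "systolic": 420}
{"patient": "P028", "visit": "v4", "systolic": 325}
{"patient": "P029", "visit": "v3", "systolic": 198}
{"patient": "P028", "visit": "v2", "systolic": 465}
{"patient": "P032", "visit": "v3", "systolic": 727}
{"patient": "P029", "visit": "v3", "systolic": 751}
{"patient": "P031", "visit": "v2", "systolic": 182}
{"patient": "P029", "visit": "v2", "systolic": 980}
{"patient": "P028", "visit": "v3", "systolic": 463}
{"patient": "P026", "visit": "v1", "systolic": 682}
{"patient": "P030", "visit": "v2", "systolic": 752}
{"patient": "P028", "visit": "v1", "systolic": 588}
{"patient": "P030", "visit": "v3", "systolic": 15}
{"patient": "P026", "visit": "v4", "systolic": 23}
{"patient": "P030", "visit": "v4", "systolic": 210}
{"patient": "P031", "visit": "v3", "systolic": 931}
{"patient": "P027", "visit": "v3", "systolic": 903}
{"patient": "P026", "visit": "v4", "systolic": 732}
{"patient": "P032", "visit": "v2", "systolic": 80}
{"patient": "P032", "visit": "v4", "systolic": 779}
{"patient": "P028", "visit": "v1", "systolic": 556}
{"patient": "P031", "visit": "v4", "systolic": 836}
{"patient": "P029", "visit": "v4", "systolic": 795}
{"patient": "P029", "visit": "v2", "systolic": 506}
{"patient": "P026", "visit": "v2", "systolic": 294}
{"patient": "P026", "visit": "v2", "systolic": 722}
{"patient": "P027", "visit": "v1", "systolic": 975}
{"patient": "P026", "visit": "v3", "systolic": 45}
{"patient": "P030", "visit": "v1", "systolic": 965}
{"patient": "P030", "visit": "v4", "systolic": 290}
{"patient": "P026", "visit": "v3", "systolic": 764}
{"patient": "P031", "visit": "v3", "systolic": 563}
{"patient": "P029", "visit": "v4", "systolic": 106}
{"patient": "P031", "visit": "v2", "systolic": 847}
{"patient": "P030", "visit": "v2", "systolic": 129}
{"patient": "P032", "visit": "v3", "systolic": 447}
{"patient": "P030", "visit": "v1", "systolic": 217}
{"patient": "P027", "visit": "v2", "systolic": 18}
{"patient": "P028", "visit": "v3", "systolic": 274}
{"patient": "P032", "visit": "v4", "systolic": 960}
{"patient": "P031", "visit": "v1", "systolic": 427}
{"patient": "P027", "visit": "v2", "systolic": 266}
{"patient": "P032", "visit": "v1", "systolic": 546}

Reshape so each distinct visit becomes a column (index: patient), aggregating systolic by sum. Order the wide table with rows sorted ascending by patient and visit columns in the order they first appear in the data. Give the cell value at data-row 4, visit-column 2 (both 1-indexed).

901

With rows sorted ascending by patient, row 4 is patient=P029. visit columns in first-appearance order: v1, v4, v2, v3; column 2 is v4.
Long rows with patient=P029, visit=v4: 795 + 106 = 901.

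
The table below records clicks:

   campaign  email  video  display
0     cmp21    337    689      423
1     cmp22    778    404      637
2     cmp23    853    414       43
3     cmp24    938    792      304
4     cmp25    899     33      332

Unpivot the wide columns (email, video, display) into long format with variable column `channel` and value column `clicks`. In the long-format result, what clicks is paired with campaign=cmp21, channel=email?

337

Unpivoting turns each (campaign, wide-column) pair into one long row.
The wide cell at row cmp21, column email holds 337, so the long row (cmp21, email) has clicks=337.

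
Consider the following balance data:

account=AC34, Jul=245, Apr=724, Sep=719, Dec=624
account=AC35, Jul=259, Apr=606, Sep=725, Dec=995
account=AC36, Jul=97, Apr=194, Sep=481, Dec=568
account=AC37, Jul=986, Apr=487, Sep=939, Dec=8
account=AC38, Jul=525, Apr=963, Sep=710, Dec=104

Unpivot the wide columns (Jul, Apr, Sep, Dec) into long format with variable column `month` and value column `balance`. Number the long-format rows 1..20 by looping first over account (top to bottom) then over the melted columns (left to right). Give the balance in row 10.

20 rows total (5 × 4). Row 10: index ⌊(10-1)/4⌋ = 2 into account → AC36; (10-1) mod 4 = 1 into the melted columns → Apr.
So row 10 is (AC36, Apr, 194); balance = 194.

194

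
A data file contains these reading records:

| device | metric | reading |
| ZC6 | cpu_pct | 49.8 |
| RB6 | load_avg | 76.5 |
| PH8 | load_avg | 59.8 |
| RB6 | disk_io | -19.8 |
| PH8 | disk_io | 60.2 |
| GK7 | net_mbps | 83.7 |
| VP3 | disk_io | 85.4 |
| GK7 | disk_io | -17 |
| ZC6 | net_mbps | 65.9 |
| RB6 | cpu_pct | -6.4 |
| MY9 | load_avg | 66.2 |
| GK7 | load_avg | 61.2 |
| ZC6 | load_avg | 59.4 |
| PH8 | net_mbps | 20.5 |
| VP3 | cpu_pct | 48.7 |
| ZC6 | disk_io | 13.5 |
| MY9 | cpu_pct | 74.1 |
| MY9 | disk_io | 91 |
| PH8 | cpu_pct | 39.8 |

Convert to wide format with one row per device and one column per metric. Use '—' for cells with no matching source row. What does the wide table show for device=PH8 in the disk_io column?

The long row with device=PH8, metric=disk_io has reading=60.2.

60.2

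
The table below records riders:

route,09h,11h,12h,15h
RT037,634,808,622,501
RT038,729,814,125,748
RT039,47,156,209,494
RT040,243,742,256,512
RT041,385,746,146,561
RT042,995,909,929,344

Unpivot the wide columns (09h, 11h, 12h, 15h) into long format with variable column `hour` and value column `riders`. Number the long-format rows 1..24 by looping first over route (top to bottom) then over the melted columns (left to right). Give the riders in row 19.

146

24 rows total (6 × 4). Row 19: index ⌊(19-1)/4⌋ = 4 into route → RT041; (19-1) mod 4 = 2 into the melted columns → 12h.
So row 19 is (RT041, 12h, 146); riders = 146.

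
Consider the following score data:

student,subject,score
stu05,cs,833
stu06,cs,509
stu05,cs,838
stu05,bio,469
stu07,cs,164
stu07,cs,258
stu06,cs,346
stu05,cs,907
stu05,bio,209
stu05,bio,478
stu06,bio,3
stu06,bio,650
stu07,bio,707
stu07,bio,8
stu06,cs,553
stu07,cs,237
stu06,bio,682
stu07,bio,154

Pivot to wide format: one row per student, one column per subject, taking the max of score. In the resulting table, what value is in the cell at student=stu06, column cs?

553

Rows with student=stu06 and subject=cs: score values are 509, 346, 553.
max(509, 346, 553) = 553.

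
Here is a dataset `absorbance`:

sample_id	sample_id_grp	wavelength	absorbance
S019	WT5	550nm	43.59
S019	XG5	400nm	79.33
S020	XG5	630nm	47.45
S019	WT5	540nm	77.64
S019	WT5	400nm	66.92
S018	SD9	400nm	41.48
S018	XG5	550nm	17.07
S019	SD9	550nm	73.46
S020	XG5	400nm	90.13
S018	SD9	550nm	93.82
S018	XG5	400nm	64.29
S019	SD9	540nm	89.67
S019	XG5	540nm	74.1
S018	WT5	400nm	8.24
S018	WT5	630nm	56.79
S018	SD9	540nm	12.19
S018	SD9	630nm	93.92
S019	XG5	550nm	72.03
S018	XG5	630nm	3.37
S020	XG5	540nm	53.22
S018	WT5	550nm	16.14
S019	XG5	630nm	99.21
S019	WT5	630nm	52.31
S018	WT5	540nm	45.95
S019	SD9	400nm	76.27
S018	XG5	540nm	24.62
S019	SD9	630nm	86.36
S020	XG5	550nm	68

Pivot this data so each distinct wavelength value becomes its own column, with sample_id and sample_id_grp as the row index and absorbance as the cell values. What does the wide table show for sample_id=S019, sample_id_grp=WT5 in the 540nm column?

Wide layout: rows indexed by sample_id and sample_id_grp, columns are the 4 distinct wavelength values (550nm, 400nm, 630nm, 540nm).
Cell (sample_id=S019, sample_id_grp=WT5, wavelength=540nm) draws from the long row where sample_id=S019, sample_id_grp=WT5 and wavelength=540nm, which has absorbance=77.64.

77.64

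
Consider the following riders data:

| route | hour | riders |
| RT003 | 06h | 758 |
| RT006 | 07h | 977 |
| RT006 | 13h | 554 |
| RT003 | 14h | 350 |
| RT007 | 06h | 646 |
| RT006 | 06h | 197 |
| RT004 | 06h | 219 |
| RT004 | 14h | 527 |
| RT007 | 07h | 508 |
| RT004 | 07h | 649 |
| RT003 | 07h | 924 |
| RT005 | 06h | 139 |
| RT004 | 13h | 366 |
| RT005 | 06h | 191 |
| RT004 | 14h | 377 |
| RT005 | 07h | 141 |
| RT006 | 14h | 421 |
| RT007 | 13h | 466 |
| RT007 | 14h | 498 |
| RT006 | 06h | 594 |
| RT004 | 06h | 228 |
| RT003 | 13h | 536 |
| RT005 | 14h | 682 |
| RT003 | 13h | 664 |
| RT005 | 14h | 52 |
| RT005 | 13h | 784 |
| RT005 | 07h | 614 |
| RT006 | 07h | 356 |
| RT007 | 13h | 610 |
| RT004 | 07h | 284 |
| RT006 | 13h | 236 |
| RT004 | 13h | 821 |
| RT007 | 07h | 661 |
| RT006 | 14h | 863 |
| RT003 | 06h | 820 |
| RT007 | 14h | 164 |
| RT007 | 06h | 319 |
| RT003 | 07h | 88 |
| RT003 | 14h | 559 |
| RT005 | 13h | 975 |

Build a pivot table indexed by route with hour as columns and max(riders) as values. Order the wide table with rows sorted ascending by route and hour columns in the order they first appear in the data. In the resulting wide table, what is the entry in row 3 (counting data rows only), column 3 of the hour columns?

975

With rows sorted ascending by route, row 3 is route=RT005. hour columns in first-appearance order: 06h, 07h, 13h, 14h; column 3 is 13h.
Long rows with route=RT005, hour=13h: max(784, 975) = 975.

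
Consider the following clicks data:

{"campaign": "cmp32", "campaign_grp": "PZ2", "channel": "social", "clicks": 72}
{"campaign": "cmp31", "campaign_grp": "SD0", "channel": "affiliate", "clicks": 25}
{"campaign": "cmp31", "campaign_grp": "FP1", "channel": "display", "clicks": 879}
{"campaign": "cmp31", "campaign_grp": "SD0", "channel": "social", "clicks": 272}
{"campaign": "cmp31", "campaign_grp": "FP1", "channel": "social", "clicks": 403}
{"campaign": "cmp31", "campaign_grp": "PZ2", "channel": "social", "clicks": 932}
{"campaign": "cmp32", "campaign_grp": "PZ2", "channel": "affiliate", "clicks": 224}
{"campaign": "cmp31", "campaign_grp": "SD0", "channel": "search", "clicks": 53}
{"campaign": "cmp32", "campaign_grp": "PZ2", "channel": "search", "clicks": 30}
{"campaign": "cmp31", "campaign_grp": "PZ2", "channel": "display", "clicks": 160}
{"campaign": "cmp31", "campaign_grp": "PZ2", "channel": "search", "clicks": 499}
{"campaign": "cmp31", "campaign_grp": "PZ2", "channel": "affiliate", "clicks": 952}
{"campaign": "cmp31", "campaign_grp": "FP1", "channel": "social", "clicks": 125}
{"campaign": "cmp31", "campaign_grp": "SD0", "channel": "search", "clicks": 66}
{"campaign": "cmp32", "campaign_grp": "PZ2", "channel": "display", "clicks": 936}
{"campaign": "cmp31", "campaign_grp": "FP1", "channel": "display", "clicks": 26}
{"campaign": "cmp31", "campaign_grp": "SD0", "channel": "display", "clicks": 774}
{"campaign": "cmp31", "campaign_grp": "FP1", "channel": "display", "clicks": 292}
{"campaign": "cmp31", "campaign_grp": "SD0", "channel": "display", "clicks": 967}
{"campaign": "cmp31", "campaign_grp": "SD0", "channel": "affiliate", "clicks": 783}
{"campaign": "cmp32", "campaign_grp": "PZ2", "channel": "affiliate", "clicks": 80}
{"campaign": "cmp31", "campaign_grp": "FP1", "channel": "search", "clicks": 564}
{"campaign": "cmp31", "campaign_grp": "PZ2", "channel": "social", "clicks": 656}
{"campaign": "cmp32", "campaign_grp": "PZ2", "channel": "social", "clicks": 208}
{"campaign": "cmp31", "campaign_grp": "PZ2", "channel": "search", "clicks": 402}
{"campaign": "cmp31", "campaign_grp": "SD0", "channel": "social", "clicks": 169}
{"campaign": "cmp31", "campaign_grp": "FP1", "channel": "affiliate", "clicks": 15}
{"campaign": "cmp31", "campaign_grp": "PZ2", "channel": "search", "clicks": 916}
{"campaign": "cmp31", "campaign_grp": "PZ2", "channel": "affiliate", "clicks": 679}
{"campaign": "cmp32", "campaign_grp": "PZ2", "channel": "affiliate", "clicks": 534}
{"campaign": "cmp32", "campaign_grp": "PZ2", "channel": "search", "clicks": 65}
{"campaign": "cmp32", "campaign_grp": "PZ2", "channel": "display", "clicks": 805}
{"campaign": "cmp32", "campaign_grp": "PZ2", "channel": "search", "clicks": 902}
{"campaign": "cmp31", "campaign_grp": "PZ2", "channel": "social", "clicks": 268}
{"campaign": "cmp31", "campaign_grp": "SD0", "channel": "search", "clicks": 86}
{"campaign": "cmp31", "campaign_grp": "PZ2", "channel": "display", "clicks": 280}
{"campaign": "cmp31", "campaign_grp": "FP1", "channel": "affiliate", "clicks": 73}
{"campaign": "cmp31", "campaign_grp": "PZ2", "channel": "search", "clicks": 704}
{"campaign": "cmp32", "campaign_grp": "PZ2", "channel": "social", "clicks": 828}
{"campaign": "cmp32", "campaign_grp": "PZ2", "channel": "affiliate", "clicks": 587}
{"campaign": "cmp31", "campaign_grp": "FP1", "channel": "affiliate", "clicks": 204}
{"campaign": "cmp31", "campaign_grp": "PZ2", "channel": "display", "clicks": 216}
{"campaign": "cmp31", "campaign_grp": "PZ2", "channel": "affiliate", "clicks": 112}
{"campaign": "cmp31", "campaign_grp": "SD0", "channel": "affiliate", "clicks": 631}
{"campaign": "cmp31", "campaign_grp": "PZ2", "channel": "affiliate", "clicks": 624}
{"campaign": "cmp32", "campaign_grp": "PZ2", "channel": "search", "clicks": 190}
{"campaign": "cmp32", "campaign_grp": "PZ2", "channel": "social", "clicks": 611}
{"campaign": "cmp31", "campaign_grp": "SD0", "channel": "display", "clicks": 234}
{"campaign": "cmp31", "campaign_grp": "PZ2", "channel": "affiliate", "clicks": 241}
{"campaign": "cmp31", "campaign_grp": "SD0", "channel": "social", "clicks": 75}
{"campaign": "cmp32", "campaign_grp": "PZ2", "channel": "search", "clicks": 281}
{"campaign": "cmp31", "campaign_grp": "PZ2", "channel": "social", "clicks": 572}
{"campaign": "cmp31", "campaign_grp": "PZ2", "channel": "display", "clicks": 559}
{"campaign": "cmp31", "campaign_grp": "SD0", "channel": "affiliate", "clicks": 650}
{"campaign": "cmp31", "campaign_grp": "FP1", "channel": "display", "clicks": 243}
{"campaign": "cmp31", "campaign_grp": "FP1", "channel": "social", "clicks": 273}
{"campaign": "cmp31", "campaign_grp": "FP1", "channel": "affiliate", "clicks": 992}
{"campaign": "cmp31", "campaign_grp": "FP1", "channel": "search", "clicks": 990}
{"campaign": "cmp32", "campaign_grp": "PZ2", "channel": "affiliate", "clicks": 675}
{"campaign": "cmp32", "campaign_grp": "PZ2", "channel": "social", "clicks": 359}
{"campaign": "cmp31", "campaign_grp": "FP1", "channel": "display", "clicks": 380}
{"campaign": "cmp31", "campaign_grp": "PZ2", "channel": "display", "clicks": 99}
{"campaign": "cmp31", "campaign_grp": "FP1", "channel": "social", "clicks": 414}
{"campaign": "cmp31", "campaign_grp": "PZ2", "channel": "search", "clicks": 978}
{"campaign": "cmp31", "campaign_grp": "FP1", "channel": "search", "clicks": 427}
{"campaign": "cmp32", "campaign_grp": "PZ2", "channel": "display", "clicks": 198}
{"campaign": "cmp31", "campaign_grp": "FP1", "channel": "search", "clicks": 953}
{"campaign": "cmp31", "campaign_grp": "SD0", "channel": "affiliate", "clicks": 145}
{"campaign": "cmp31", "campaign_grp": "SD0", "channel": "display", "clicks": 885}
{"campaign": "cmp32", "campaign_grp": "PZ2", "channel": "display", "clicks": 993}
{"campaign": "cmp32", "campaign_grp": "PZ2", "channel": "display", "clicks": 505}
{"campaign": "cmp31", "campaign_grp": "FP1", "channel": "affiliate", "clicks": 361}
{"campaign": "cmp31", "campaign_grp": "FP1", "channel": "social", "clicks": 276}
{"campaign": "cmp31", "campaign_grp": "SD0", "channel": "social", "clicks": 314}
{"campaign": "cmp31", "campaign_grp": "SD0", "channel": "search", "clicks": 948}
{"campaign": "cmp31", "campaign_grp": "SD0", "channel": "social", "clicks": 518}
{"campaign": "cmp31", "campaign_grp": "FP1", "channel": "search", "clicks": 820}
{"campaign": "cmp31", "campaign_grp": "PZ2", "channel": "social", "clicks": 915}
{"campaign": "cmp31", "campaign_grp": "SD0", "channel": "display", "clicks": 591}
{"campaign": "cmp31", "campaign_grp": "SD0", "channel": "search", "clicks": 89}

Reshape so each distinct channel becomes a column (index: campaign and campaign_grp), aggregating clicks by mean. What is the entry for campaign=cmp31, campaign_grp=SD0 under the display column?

690.20

Rows with campaign=cmp31, campaign_grp=SD0 and channel=display: clicks values are 774, 967, 234, 885, 591.
(774 + 967 + 234 + 885 + 591) / 5 = 690.20.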